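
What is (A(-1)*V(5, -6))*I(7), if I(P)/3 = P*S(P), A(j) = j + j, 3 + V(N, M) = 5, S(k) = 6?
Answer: -504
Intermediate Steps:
V(N, M) = 2 (V(N, M) = -3 + 5 = 2)
A(j) = 2*j
I(P) = 18*P (I(P) = 3*(P*6) = 3*(6*P) = 18*P)
(A(-1)*V(5, -6))*I(7) = ((2*(-1))*2)*(18*7) = -2*2*126 = -4*126 = -504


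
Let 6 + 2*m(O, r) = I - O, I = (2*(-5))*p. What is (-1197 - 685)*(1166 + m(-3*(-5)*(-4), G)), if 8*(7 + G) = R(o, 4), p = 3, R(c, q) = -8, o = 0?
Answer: -2216996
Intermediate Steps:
I = -30 (I = (2*(-5))*3 = -10*3 = -30)
G = -8 (G = -7 + (⅛)*(-8) = -7 - 1 = -8)
m(O, r) = -18 - O/2 (m(O, r) = -3 + (-30 - O)/2 = -3 + (-15 - O/2) = -18 - O/2)
(-1197 - 685)*(1166 + m(-3*(-5)*(-4), G)) = (-1197 - 685)*(1166 + (-18 - (-3*(-5))*(-4)/2)) = -1882*(1166 + (-18 - 15*(-4)/2)) = -1882*(1166 + (-18 - ½*(-60))) = -1882*(1166 + (-18 + 30)) = -1882*(1166 + 12) = -1882*1178 = -2216996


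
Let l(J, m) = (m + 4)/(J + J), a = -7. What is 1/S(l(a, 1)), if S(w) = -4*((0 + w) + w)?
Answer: 7/20 ≈ 0.35000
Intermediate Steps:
l(J, m) = (4 + m)/(2*J) (l(J, m) = (4 + m)/((2*J)) = (4 + m)*(1/(2*J)) = (4 + m)/(2*J))
S(w) = -8*w (S(w) = -4*(w + w) = -8*w)
1/S(l(a, 1)) = 1/(-4*(4 + 1)/(-7)) = 1/(-4*(-1)*5/7) = 1/(-8*(-5/14)) = 1/(20/7) = 7/20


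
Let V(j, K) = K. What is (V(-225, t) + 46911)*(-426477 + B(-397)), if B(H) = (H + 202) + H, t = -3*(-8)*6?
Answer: -20095731795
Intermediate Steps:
t = 144 (t = 24*6 = 144)
B(H) = 202 + 2*H (B(H) = (202 + H) + H = 202 + 2*H)
(V(-225, t) + 46911)*(-426477 + B(-397)) = (144 + 46911)*(-426477 + (202 + 2*(-397))) = 47055*(-426477 + (202 - 794)) = 47055*(-426477 - 592) = 47055*(-427069) = -20095731795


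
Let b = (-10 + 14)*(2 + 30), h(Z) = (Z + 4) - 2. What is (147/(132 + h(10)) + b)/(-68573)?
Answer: -6193/3291504 ≈ -0.0018815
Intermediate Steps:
h(Z) = 2 + Z (h(Z) = (4 + Z) - 2 = 2 + Z)
b = 128 (b = 4*32 = 128)
(147/(132 + h(10)) + b)/(-68573) = (147/(132 + (2 + 10)) + 128)/(-68573) = (147/(132 + 12) + 128)*(-1/68573) = (147/144 + 128)*(-1/68573) = ((1/144)*147 + 128)*(-1/68573) = (49/48 + 128)*(-1/68573) = (6193/48)*(-1/68573) = -6193/3291504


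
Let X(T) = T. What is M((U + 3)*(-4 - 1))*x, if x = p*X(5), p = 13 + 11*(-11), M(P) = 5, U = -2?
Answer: -2700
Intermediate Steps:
p = -108 (p = 13 - 121 = -108)
x = -540 (x = -108*5 = -540)
M((U + 3)*(-4 - 1))*x = 5*(-540) = -2700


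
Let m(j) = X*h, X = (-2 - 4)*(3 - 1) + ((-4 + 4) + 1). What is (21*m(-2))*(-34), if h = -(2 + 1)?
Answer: -23562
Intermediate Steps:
X = -11 (X = -6*2 + (0 + 1) = -12 + 1 = -11)
h = -3 (h = -1*3 = -3)
m(j) = 33 (m(j) = -11*(-3) = 33)
(21*m(-2))*(-34) = (21*33)*(-34) = 693*(-34) = -23562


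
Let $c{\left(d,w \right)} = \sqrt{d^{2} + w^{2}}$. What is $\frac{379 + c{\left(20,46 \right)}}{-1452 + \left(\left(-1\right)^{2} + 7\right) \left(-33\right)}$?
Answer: $- \frac{379}{1716} - \frac{\sqrt{629}}{858} \approx -0.25009$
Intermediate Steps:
$\frac{379 + c{\left(20,46 \right)}}{-1452 + \left(\left(-1\right)^{2} + 7\right) \left(-33\right)} = \frac{379 + \sqrt{20^{2} + 46^{2}}}{-1452 + \left(\left(-1\right)^{2} + 7\right) \left(-33\right)} = \frac{379 + \sqrt{400 + 2116}}{-1452 + \left(1 + 7\right) \left(-33\right)} = \frac{379 + \sqrt{2516}}{-1452 + 8 \left(-33\right)} = \frac{379 + 2 \sqrt{629}}{-1452 - 264} = \frac{379 + 2 \sqrt{629}}{-1716} = \left(379 + 2 \sqrt{629}\right) \left(- \frac{1}{1716}\right) = - \frac{379}{1716} - \frac{\sqrt{629}}{858}$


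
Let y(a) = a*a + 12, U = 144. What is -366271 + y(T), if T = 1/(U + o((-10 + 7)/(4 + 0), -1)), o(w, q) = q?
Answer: -7489630290/20449 ≈ -3.6626e+5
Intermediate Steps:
T = 1/143 (T = 1/(144 - 1) = 1/143 ≈ 0.0069930)
y(a) = 12 + a² (y(a) = a² + 12 = 12 + a²)
-366271 + y(T) = -366271 + (12 + (1/143)²) = -366271 + (12 + 1/20449) = -366271 + 245389/20449 = -7489630290/20449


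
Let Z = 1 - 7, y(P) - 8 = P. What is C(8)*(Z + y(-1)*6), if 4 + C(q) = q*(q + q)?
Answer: 4464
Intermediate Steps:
y(P) = 8 + P
Z = -6
C(q) = -4 + 2*q**2 (C(q) = -4 + q*(q + q) = -4 + q*(2*q) = -4 + 2*q**2)
C(8)*(Z + y(-1)*6) = (-4 + 2*8**2)*(-6 + (8 - 1)*6) = (-4 + 2*64)*(-6 + 7*6) = (-4 + 128)*(-6 + 42) = 124*36 = 4464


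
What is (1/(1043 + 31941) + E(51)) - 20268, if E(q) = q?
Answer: -666837527/32984 ≈ -20217.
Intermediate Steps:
(1/(1043 + 31941) + E(51)) - 20268 = (1/(1043 + 31941) + 51) - 20268 = (1/32984 + 51) - 20268 = 1682185/32984 - 20268 = -666837527/32984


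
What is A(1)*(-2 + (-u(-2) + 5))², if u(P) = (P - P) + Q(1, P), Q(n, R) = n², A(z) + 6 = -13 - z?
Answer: -80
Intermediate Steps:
A(z) = -19 - z (A(z) = -6 + (-13 - z) = -19 - z)
u(P) = 1 (u(P) = (P - P) + 1² = 0 + 1 = 1)
A(1)*(-2 + (-u(-2) + 5))² = (-19 - 1*1)*(-2 + (-1*1 + 5))² = (-19 - 1)*(-2 + (-1 + 5))² = -20*(-2 + 4)² = -20*2² = -20*4 = -80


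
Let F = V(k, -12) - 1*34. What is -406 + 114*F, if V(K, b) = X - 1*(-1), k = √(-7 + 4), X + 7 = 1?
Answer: -4852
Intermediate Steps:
X = -6 (X = -7 + 1 = -6)
k = I*√3 (k = √(-3) = I*√3 ≈ 1.732*I)
V(K, b) = -5 (V(K, b) = -6 - 1*(-1) = -6 + 1 = -5)
F = -39 (F = -5 - 1*34 = -5 - 34 = -39)
-406 + 114*F = -406 + 114*(-39) = -406 - 4446 = -4852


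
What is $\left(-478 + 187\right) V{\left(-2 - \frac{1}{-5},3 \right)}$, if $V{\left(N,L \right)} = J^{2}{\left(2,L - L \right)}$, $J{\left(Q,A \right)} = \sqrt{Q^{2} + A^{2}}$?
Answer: $-1164$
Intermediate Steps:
$J{\left(Q,A \right)} = \sqrt{A^{2} + Q^{2}}$
$V{\left(N,L \right)} = 4$ ($V{\left(N,L \right)} = \left(\sqrt{\left(L - L\right)^{2} + 2^{2}}\right)^{2} = \left(\sqrt{0^{2} + 4}\right)^{2} = \left(\sqrt{0 + 4}\right)^{2} = \left(\sqrt{4}\right)^{2} = 2^{2} = 4$)
$\left(-478 + 187\right) V{\left(-2 - \frac{1}{-5},3 \right)} = \left(-478 + 187\right) 4 = \left(-291\right) 4 = -1164$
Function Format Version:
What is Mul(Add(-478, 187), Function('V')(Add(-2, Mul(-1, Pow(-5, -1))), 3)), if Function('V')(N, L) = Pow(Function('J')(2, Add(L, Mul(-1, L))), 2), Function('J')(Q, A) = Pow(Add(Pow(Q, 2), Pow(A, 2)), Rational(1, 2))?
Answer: -1164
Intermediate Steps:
Function('J')(Q, A) = Pow(Add(Pow(A, 2), Pow(Q, 2)), Rational(1, 2))
Function('V')(N, L) = 4 (Function('V')(N, L) = Pow(Pow(Add(Pow(Add(L, Mul(-1, L)), 2), Pow(2, 2)), Rational(1, 2)), 2) = Pow(Pow(Add(Pow(0, 2), 4), Rational(1, 2)), 2) = Pow(Pow(Add(0, 4), Rational(1, 2)), 2) = Pow(Pow(4, Rational(1, 2)), 2) = Pow(2, 2) = 4)
Mul(Add(-478, 187), Function('V')(Add(-2, Mul(-1, Pow(-5, -1))), 3)) = Mul(Add(-478, 187), 4) = Mul(-291, 4) = -1164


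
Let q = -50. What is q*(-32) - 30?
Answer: 1570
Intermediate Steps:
q*(-32) - 30 = -50*(-32) - 30 = 1600 - 30 = 1570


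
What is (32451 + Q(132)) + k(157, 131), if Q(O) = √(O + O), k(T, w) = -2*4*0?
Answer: 32451 + 2*√66 ≈ 32467.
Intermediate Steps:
k(T, w) = 0 (k(T, w) = -8*0 = 0)
Q(O) = √2*√O (Q(O) = √(2*O) = √2*√O)
(32451 + Q(132)) + k(157, 131) = (32451 + √2*√132) + 0 = (32451 + √2*(2*√33)) + 0 = (32451 + 2*√66) + 0 = 32451 + 2*√66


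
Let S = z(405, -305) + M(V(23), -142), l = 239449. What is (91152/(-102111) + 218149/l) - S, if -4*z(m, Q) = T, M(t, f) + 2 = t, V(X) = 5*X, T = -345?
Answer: -6495051237173/32600502452 ≈ -199.23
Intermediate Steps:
M(t, f) = -2 + t
z(m, Q) = 345/4 (z(m, Q) = -¼*(-345) = 345/4)
S = 797/4 (S = 345/4 + (-2 + 5*23) = 345/4 + (-2 + 115) = 345/4 + 113 = 797/4 ≈ 199.25)
(91152/(-102111) + 218149/l) - S = (91152/(-102111) + 218149/239449) - 1*797/4 = (91152*(-1/102111) + 218149*(1/239449)) - 797/4 = (-30384/34037 + 218149/239449) - 797/4 = 149719097/8150125613 - 797/4 = -6495051237173/32600502452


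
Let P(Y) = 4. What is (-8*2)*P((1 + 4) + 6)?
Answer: -64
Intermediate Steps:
(-8*2)*P((1 + 4) + 6) = -8*2*4 = -16*4 = -64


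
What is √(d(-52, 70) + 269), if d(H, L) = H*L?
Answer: I*√3371 ≈ 58.06*I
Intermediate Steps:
√(d(-52, 70) + 269) = √(-52*70 + 269) = √(-3640 + 269) = √(-3371) = I*√3371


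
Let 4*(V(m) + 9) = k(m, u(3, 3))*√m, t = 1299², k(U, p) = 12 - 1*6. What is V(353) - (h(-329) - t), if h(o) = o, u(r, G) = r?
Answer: 1687721 + 3*√353/2 ≈ 1.6878e+6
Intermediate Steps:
k(U, p) = 6 (k(U, p) = 12 - 6 = 6)
t = 1687401
V(m) = -9 + 3*√m/2 (V(m) = -9 + (6*√m)/4 = -9 + 3*√m/2)
V(353) - (h(-329) - t) = (-9 + 3*√353/2) - (-329 - 1*1687401) = (-9 + 3*√353/2) - (-329 - 1687401) = (-9 + 3*√353/2) - 1*(-1687730) = (-9 + 3*√353/2) + 1687730 = 1687721 + 3*√353/2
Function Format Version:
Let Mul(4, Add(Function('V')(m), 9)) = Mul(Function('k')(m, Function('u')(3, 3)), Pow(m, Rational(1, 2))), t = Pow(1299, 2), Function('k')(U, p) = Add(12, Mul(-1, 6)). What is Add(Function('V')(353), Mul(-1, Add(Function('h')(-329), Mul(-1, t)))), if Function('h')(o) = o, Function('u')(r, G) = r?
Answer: Add(1687721, Mul(Rational(3, 2), Pow(353, Rational(1, 2)))) ≈ 1.6878e+6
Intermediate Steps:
Function('k')(U, p) = 6 (Function('k')(U, p) = Add(12, -6) = 6)
t = 1687401
Function('V')(m) = Add(-9, Mul(Rational(3, 2), Pow(m, Rational(1, 2)))) (Function('V')(m) = Add(-9, Mul(Rational(1, 4), Mul(6, Pow(m, Rational(1, 2))))) = Add(-9, Mul(Rational(3, 2), Pow(m, Rational(1, 2)))))
Add(Function('V')(353), Mul(-1, Add(Function('h')(-329), Mul(-1, t)))) = Add(Add(-9, Mul(Rational(3, 2), Pow(353, Rational(1, 2)))), Mul(-1, Add(-329, Mul(-1, 1687401)))) = Add(Add(-9, Mul(Rational(3, 2), Pow(353, Rational(1, 2)))), Mul(-1, Add(-329, -1687401))) = Add(Add(-9, Mul(Rational(3, 2), Pow(353, Rational(1, 2)))), Mul(-1, -1687730)) = Add(Add(-9, Mul(Rational(3, 2), Pow(353, Rational(1, 2)))), 1687730) = Add(1687721, Mul(Rational(3, 2), Pow(353, Rational(1, 2))))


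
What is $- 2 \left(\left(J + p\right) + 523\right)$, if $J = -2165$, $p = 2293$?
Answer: $-1302$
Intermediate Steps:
$- 2 \left(\left(J + p\right) + 523\right) = - 2 \left(\left(-2165 + 2293\right) + 523\right) = - 2 \left(128 + 523\right) = \left(-2\right) 651 = -1302$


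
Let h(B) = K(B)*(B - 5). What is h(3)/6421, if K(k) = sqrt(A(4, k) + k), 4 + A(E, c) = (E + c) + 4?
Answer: -2*sqrt(10)/6421 ≈ -0.00098498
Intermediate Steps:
A(E, c) = E + c (A(E, c) = -4 + ((E + c) + 4) = -4 + (4 + E + c) = E + c)
K(k) = sqrt(4 + 2*k) (K(k) = sqrt((4 + k) + k) = sqrt(4 + 2*k))
h(B) = sqrt(4 + 2*B)*(-5 + B) (h(B) = sqrt(4 + 2*B)*(B - 5) = sqrt(4 + 2*B)*(-5 + B))
h(3)/6421 = (sqrt(4 + 2*3)*(-5 + 3))/6421 = (sqrt(4 + 6)*(-2))*(1/6421) = (sqrt(10)*(-2))*(1/6421) = -2*sqrt(10)*(1/6421) = -2*sqrt(10)/6421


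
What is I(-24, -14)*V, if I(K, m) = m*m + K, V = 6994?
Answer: 1202968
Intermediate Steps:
I(K, m) = K + m² (I(K, m) = m² + K = K + m²)
I(-24, -14)*V = (-24 + (-14)²)*6994 = (-24 + 196)*6994 = 172*6994 = 1202968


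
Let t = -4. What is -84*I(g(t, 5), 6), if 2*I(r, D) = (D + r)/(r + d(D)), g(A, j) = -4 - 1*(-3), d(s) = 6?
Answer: -42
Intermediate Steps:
g(A, j) = -1 (g(A, j) = -4 + 3 = -1)
I(r, D) = (D + r)/(2*(6 + r)) (I(r, D) = ((D + r)/(r + 6))/2 = ((D + r)/(6 + r))/2 = (D + r)/(2*(6 + r)))
-84*I(g(t, 5), 6) = -42*(6 - 1)/(6 - 1) = -42*5/5 = -84*½ = -42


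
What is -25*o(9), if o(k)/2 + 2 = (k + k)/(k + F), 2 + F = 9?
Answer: 175/4 ≈ 43.750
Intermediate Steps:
F = 7 (F = -2 + 9 = 7)
o(k) = -4 + 4*k/(7 + k) (o(k) = -4 + 2*((k + k)/(k + 7)) = -4 + 2*((2*k)/(7 + k)) = -4 + 2*(2*k/(7 + k)) = -4 + 4*k/(7 + k))
-25*o(9) = -(-700)/(7 + 9) = -(-700)/16 = -25*(-7/4) = 175/4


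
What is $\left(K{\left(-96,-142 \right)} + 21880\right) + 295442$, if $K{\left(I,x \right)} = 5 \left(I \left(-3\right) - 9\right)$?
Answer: $318717$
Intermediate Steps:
$K{\left(I,x \right)} = -45 - 15 I$ ($K{\left(I,x \right)} = 5 \left(- 3 I - 9\right) = 5 \left(-9 - 3 I\right) = -45 - 15 I$)
$\left(K{\left(-96,-142 \right)} + 21880\right) + 295442 = \left(\left(-45 - -1440\right) + 21880\right) + 295442 = \left(\left(-45 + 1440\right) + 21880\right) + 295442 = \left(1395 + 21880\right) + 295442 = 23275 + 295442 = 318717$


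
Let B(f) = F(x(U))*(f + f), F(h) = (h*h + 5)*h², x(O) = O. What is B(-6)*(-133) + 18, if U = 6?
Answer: 2355714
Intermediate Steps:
F(h) = h²*(5 + h²) (F(h) = (h² + 5)*h² = (5 + h²)*h² = h²*(5 + h²))
B(f) = 2952*f (B(f) = (6²*(5 + 6²))*(f + f) = (36*(5 + 36))*(2*f) = (36*41)*(2*f) = 1476*(2*f) = 2952*f)
B(-6)*(-133) + 18 = (2952*(-6))*(-133) + 18 = -17712*(-133) + 18 = 2355696 + 18 = 2355714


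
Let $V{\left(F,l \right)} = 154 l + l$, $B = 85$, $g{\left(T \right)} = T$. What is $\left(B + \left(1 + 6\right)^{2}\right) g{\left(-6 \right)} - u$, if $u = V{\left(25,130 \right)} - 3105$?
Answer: $-17849$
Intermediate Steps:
$V{\left(F,l \right)} = 155 l$
$u = 17045$ ($u = 155 \cdot 130 - 3105 = 20150 - 3105 = 17045$)
$\left(B + \left(1 + 6\right)^{2}\right) g{\left(-6 \right)} - u = \left(85 + \left(1 + 6\right)^{2}\right) \left(-6\right) - 17045 = \left(85 + 7^{2}\right) \left(-6\right) - 17045 = \left(85 + 49\right) \left(-6\right) - 17045 = 134 \left(-6\right) - 17045 = -804 - 17045 = -17849$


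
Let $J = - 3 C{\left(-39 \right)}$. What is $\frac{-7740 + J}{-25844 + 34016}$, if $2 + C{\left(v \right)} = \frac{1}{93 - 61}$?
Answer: $- \frac{27499}{29056} \approx -0.94641$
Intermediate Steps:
$C{\left(v \right)} = - \frac{63}{32}$ ($C{\left(v \right)} = -2 + \frac{1}{93 - 61} = -2 + \frac{1}{32} = - \frac{63}{32}$)
$J = \frac{189}{32}$ ($J = \left(-3\right) \left(- \frac{63}{32}\right) = \frac{189}{32} \approx 5.9063$)
$\frac{-7740 + J}{-25844 + 34016} = \frac{-7740 + \frac{189}{32}}{-25844 + 34016} = - \frac{247491}{32 \cdot 8172} = \left(- \frac{247491}{32}\right) \frac{1}{8172} = - \frac{27499}{29056}$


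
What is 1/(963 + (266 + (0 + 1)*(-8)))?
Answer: 1/1221 ≈ 0.00081900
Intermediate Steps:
1/(963 + (266 + (0 + 1)*(-8))) = 1/(963 + (266 + 1*(-8))) = 1/(963 + (266 - 8)) = 1/(963 + 258) = 1/1221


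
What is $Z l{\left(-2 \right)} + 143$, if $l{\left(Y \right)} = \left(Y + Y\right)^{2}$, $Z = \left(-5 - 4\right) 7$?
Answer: $-865$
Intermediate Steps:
$Z = -63$ ($Z = \left(-9\right) 7 = -63$)
$l{\left(Y \right)} = 4 Y^{2}$ ($l{\left(Y \right)} = \left(2 Y\right)^{2} = 4 Y^{2}$)
$Z l{\left(-2 \right)} + 143 = - 63 \cdot 4 \left(-2\right)^{2} + 143 = - 63 \cdot 4 \cdot 4 + 143 = \left(-63\right) 16 + 143 = -1008 + 143 = -865$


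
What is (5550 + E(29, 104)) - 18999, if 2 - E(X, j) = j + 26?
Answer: -13577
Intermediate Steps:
E(X, j) = -24 - j (E(X, j) = 2 - (j + 26) = 2 - (26 + j) = 2 + (-26 - j) = -24 - j)
(5550 + E(29, 104)) - 18999 = (5550 + (-24 - 1*104)) - 18999 = (5550 + (-24 - 104)) - 18999 = (5550 - 128) - 18999 = 5422 - 18999 = -13577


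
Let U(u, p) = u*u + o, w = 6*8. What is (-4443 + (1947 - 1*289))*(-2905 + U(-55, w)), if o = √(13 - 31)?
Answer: -334200 - 8355*I*√2 ≈ -3.342e+5 - 11816.0*I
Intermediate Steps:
o = 3*I*√2 (o = √(-18) = 3*I*√2 ≈ 4.2426*I)
w = 48
U(u, p) = u² + 3*I*√2 (U(u, p) = u*u + 3*I*√2 = u² + 3*I*√2)
(-4443 + (1947 - 1*289))*(-2905 + U(-55, w)) = (-4443 + (1947 - 1*289))*(-2905 + ((-55)² + 3*I*√2)) = (-4443 + (1947 - 289))*(-2905 + (3025 + 3*I*√2)) = (-4443 + 1658)*(120 + 3*I*√2) = -2785*(120 + 3*I*√2) = -334200 - 8355*I*√2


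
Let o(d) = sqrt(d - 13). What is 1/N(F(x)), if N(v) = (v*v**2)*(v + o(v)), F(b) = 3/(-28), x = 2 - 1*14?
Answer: 614656/92565 + 1229312*I*sqrt(2569)/277695 ≈ 6.6403 + 224.38*I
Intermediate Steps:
o(d) = sqrt(-13 + d)
x = -12 (x = 2 - 14 = -12)
F(b) = -3/28 (F(b) = 3*(-1/28) = -3/28)
N(v) = v**3*(v + sqrt(-13 + v)) (N(v) = (v*v**2)*(v + sqrt(-13 + v)) = v**3*(v + sqrt(-13 + v)))
1/N(F(x)) = 1/((-3/28)**3*(-3/28 + sqrt(-13 - 3/28))) = 1/(-27*(-3/28 + sqrt(-367/28))/21952) = 1/(-27*(-3/28 + I*sqrt(2569)/14)/21952) = 1/(81/614656 - 27*I*sqrt(2569)/307328)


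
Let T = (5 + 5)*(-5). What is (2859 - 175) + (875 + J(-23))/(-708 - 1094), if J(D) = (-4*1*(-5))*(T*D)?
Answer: 4812693/1802 ≈ 2670.8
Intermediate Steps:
T = -50 (T = 10*(-5) = -50)
J(D) = -1000*D (J(D) = (-4*1*(-5))*(-50*D) = (-4*(-5))*(-50*D) = 20*(-50*D) = -1000*D)
(2859 - 175) + (875 + J(-23))/(-708 - 1094) = (2859 - 175) + (875 - 1000*(-23))/(-708 - 1094) = 2684 + (875 + 23000)/(-1802) = 2684 + 23875*(-1/1802) = 2684 - 23875/1802 = 4812693/1802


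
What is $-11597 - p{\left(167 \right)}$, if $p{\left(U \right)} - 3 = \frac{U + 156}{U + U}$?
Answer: $- \frac{3874723}{334} \approx -11601.0$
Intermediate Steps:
$p{\left(U \right)} = 3 + \frac{156 + U}{2 U}$ ($p{\left(U \right)} = 3 + \frac{U + 156}{U + U} = 3 + \frac{156 + U}{2 U}$)
$-11597 - p{\left(167 \right)} = -11597 - \left(\frac{7}{2} + \frac{78}{167}\right) = -11597 - \frac{1325}{334} = - \frac{3874723}{334}$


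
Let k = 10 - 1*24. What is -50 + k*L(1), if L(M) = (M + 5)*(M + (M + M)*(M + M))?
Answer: -470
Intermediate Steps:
L(M) = (5 + M)*(M + 4*M**2) (L(M) = (5 + M)*(M + (2*M)*(2*M)) = (5 + M)*(M + 4*M**2))
k = -14 (k = 10 - 24 = -14)
-50 + k*L(1) = -50 - 14*(5 + 4*1**2 + 21*1) = -50 - 14*(5 + 4*1 + 21) = -50 - 14*(5 + 4 + 21) = -50 - 14*30 = -50 - 420 = -470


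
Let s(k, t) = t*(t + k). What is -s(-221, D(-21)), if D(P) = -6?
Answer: -1362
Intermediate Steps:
s(k, t) = t*(k + t)
-s(-221, D(-21)) = -(-6)*(-221 - 6) = -(-6)*(-227) = -1*1362 = -1362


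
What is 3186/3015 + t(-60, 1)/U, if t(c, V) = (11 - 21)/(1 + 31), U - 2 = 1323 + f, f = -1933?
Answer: 3445387/3258880 ≈ 1.0572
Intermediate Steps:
U = -608 (U = 2 + (1323 - 1933) = 2 - 610 = -608)
t(c, V) = -5/16 (t(c, V) = -10/32 = -10*1/32 = -5/16)
3186/3015 + t(-60, 1)/U = 3186/3015 - 5/16/(-608) = 3186*(1/3015) - 5/16*(-1/608) = 354/335 + 5/9728 = 3445387/3258880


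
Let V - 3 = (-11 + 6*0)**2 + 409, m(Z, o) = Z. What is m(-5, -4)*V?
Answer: -2665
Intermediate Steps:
V = 533 (V = 3 + ((-11 + 6*0)**2 + 409) = 3 + ((-11 + 0)**2 + 409) = 3 + ((-11)**2 + 409) = 3 + (121 + 409) = 3 + 530 = 533)
m(-5, -4)*V = -5*533 = -2665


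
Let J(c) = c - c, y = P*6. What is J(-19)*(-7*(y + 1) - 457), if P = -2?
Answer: 0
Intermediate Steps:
y = -12 (y = -2*6 = -12)
J(c) = 0
J(-19)*(-7*(y + 1) - 457) = 0*(-7*(-12 + 1) - 457) = 0*(-7*(-11) - 457) = 0*(77 - 457) = 0*(-380) = 0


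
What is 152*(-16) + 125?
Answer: -2307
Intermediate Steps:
152*(-16) + 125 = -2432 + 125 = -2307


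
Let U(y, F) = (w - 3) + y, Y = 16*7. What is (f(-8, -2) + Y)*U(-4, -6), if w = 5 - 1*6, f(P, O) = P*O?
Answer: -1024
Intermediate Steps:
f(P, O) = O*P
Y = 112
w = -1 (w = 5 - 6 = -1)
U(y, F) = -4 + y (U(y, F) = (-1 - 3) + y = -4 + y)
(f(-8, -2) + Y)*U(-4, -6) = (-2*(-8) + 112)*(-4 - 4) = (16 + 112)*(-8) = 128*(-8) = -1024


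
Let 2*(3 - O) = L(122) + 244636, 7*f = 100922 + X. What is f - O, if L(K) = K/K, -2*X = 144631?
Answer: 884815/7 ≈ 1.2640e+5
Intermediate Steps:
X = -144631/2 (X = -½*144631 = -144631/2 ≈ -72316.)
L(K) = 1
f = 57213/14 (f = (100922 - 144631/2)/7 = (⅐)*(57213/2) = 57213/14 ≈ 4086.6)
O = -244631/2 (O = 3 - (1 + 244636)/2 = 3 - ½*244637 = 3 - 244637/2 = -244631/2 ≈ -1.2232e+5)
f - O = 57213/14 - 1*(-244631/2) = 57213/14 + 244631/2 = 884815/7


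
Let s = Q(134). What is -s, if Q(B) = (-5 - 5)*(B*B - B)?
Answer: 178220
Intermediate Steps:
Q(B) = -10*B² + 10*B (Q(B) = -10*(B² - B) = -10*B² + 10*B)
s = -178220 (s = 10*134*(1 - 1*134) = 10*134*(1 - 134) = 10*134*(-133) = -178220)
-s = -1*(-178220) = 178220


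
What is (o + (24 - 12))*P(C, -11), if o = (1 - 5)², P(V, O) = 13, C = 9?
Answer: 364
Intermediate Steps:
o = 16 (o = (-4)² = 16)
(o + (24 - 12))*P(C, -11) = (16 + (24 - 12))*13 = (16 + 12)*13 = 28*13 = 364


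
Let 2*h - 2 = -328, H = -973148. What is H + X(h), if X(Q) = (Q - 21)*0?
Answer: -973148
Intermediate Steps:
h = -163 (h = 1 + (½)*(-328) = 1 - 164 = -163)
X(Q) = 0 (X(Q) = (-21 + Q)*0 = 0)
H + X(h) = -973148 + 0 = -973148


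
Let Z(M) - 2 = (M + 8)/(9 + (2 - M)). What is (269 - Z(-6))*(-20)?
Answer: -90740/17 ≈ -5337.6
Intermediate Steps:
Z(M) = 2 + (8 + M)/(11 - M) (Z(M) = 2 + (M + 8)/(9 + (2 - M)) = 2 + (8 + M)/(11 - M))
(269 - Z(-6))*(-20) = (269 - (-30 - 6)/(-11 - 6))*(-20) = (269 - (-36)/(-17))*(-20) = (269 - (-1)*(-36)/17)*(-20) = (269 - 1*36/17)*(-20) = (269 - 36/17)*(-20) = (4537/17)*(-20) = -90740/17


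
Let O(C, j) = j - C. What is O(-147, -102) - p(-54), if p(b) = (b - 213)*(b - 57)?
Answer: -29592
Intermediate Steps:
p(b) = (-213 + b)*(-57 + b)
O(-147, -102) - p(-54) = (-102 - 1*(-147)) - (12141 + (-54)² - 270*(-54)) = (-102 + 147) - (12141 + 2916 + 14580) = 45 - 1*29637 = 45 - 29637 = -29592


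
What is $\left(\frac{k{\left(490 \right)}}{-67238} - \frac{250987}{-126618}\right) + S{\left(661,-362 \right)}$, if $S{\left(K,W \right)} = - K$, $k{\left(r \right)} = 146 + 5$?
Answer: $- \frac{1402648477984}{2128385271} \approx -659.02$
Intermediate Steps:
$k{\left(r \right)} = 151$
$\left(\frac{k{\left(490 \right)}}{-67238} - \frac{250987}{-126618}\right) + S{\left(661,-362 \right)} = \left(\frac{151}{-67238} - \frac{250987}{-126618}\right) - 661 = \left(151 \left(- \frac{1}{67238}\right) - - \frac{250987}{126618}\right) - 661 = \left(- \frac{151}{67238} + \frac{250987}{126618}\right) - 661 = \frac{4214186147}{2128385271} - 661 = - \frac{1402648477984}{2128385271}$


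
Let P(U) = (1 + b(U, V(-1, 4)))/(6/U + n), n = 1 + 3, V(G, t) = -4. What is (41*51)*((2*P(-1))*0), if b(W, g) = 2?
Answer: 0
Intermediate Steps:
n = 4
P(U) = 3/(4 + 6/U) (P(U) = (1 + 2)/(6/U + 4) = 3/(4 + 6/U))
(41*51)*((2*P(-1))*0) = (41*51)*((2*((3/2)*(-1)/(3 + 2*(-1))))*0) = 2091*((2*((3/2)*(-1)/(3 - 2)))*0) = 2091*((2*((3/2)*(-1)/1))*0) = 2091*((2*((3/2)*(-1)*1))*0) = 2091*((2*(-3/2))*0) = 2091*(-3*0) = 2091*0 = 0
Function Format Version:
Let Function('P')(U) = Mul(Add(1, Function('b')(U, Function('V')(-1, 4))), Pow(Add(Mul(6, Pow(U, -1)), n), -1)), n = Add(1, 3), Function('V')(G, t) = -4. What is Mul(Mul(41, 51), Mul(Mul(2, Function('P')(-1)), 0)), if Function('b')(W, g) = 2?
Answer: 0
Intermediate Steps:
n = 4
Function('P')(U) = Mul(3, Pow(Add(4, Mul(6, Pow(U, -1))), -1)) (Function('P')(U) = Mul(Add(1, 2), Pow(Add(Mul(6, Pow(U, -1)), 4), -1)) = Mul(3, Pow(Add(4, Mul(6, Pow(U, -1))), -1)))
Mul(Mul(41, 51), Mul(Mul(2, Function('P')(-1)), 0)) = Mul(Mul(41, 51), Mul(Mul(2, Mul(Rational(3, 2), -1, Pow(Add(3, Mul(2, -1)), -1))), 0)) = Mul(2091, Mul(Mul(2, Mul(Rational(3, 2), -1, Pow(Add(3, -2), -1))), 0)) = Mul(2091, Mul(Mul(2, Mul(Rational(3, 2), -1, Pow(1, -1))), 0)) = Mul(2091, Mul(Mul(2, Mul(Rational(3, 2), -1, 1)), 0)) = Mul(2091, Mul(Mul(2, Rational(-3, 2)), 0)) = Mul(2091, Mul(-3, 0)) = Mul(2091, 0) = 0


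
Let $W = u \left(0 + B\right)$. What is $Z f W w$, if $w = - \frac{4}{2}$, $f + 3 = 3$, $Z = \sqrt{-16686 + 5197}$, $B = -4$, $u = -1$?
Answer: $0$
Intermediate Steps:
$Z = i \sqrt{11489}$ ($Z = \sqrt{-11489} = i \sqrt{11489} \approx 107.19 i$)
$f = 0$ ($f = -3 + 3 = 0$)
$w = -2$ ($w = \left(-4\right) \frac{1}{2} = -2$)
$W = 4$ ($W = - (0 - 4) = \left(-1\right) \left(-4\right) = 4$)
$Z f W w = i \sqrt{11489} \cdot 0 \cdot 4 \left(-2\right) = i \sqrt{11489} \cdot 0 \left(-2\right) = i \sqrt{11489} \cdot 0 = 0$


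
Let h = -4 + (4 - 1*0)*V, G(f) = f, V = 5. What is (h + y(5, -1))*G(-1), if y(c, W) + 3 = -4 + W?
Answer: -8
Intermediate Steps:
y(c, W) = -7 + W (y(c, W) = -3 + (-4 + W) = -7 + W)
h = 16 (h = -4 + (4 - 1*0)*5 = -4 + (4 + 0)*5 = -4 + 4*5 = -4 + 20 = 16)
(h + y(5, -1))*G(-1) = (16 + (-7 - 1))*(-1) = (16 - 8)*(-1) = 8*(-1) = -8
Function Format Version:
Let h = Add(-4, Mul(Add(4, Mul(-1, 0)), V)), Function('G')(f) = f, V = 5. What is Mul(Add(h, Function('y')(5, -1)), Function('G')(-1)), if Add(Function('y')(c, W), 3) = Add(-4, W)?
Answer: -8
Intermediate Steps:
Function('y')(c, W) = Add(-7, W) (Function('y')(c, W) = Add(-3, Add(-4, W)) = Add(-7, W))
h = 16 (h = Add(-4, Mul(Add(4, Mul(-1, 0)), 5)) = Add(-4, Mul(Add(4, 0), 5)) = Add(-4, Mul(4, 5)) = Add(-4, 20) = 16)
Mul(Add(h, Function('y')(5, -1)), Function('G')(-1)) = Mul(Add(16, Add(-7, -1)), -1) = Mul(Add(16, -8), -1) = Mul(8, -1) = -8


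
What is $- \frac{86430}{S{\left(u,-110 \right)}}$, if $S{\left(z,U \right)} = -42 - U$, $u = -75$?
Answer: $- \frac{43215}{34} \approx -1271.0$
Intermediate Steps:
$- \frac{86430}{S{\left(u,-110 \right)}} = - \frac{86430}{-42 - -110} = - \frac{86430}{-42 + 110} = - \frac{86430}{68} = \left(-86430\right) \frac{1}{68} = - \frac{43215}{34}$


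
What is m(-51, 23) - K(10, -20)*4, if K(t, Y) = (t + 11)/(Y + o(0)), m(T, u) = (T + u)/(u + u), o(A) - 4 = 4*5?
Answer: -497/23 ≈ -21.609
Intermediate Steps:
o(A) = 24 (o(A) = 4 + 4*5 = 4 + 20 = 24)
m(T, u) = (T + u)/(2*u) (m(T, u) = (T + u)/((2*u)) = (T + u)*(1/(2*u)) = (T + u)/(2*u))
K(t, Y) = (11 + t)/(24 + Y) (K(t, Y) = (t + 11)/(Y + 24) = (11 + t)/(24 + Y))
m(-51, 23) - K(10, -20)*4 = (1/2)*(-51 + 23)/23 - (11 + 10)/(24 - 20)*4 = (1/2)*(1/23)*(-28) - 21/4*4 = -14/23 - (1/4)*21*4 = -14/23 - 21*4/4 = -14/23 - 1*21 = -14/23 - 21 = -497/23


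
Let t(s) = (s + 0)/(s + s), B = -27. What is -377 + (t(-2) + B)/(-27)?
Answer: -20305/54 ≈ -376.02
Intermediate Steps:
t(s) = ½ (t(s) = s/((2*s)) = s*(1/(2*s)) = ½)
-377 + (t(-2) + B)/(-27) = -377 + (½ - 27)/(-27) = -377 - 1/27*(-53/2) = -377 + 53/54 = -20305/54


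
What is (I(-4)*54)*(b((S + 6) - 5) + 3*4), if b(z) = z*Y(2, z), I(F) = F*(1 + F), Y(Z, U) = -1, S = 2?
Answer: 5832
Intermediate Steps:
b(z) = -z (b(z) = z*(-1) = -z)
(I(-4)*54)*(b((S + 6) - 5) + 3*4) = (-4*(1 - 4)*54)*(-((2 + 6) - 5) + 3*4) = (-4*(-3)*54)*(-(8 - 5) + 12) = (12*54)*(-1*3 + 12) = 648*(-3 + 12) = 648*9 = 5832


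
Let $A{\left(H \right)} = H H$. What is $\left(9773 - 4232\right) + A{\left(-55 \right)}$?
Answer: $8566$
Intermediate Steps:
$A{\left(H \right)} = H^{2}$
$\left(9773 - 4232\right) + A{\left(-55 \right)} = \left(9773 - 4232\right) + \left(-55\right)^{2} = 5541 + 3025 = 8566$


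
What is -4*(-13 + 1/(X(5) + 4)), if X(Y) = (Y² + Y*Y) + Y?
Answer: 3064/59 ≈ 51.932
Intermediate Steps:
X(Y) = Y + 2*Y² (X(Y) = (Y² + Y²) + Y = 2*Y² + Y = Y + 2*Y²)
-4*(-13 + 1/(X(5) + 4)) = -4*(-13 + 1/(5*(1 + 2*5) + 4)) = -4*(-13 + 1/(5*(1 + 10) + 4)) = -4*(-13 + 1/(5*11 + 4)) = -4*(-13 + 1/(55 + 4)) = -4*(-13 + 1/59) = -4*(-766/59) = 3064/59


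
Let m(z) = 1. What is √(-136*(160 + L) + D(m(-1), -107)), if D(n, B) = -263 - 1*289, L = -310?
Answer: 2*√4962 ≈ 140.88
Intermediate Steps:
D(n, B) = -552 (D(n, B) = -263 - 289 = -552)
√(-136*(160 + L) + D(m(-1), -107)) = √(-136*(160 - 310) - 552) = √(-136*(-150) - 552) = √(20400 - 552) = √19848 = 2*√4962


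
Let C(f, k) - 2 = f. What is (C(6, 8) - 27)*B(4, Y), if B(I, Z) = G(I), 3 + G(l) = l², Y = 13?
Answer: -247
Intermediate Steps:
C(f, k) = 2 + f
G(l) = -3 + l²
B(I, Z) = -3 + I²
(C(6, 8) - 27)*B(4, Y) = ((2 + 6) - 27)*(-3 + 4²) = (8 - 27)*(-3 + 16) = -19*13 = -247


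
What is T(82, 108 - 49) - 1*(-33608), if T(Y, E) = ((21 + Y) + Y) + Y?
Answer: 33875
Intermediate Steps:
T(Y, E) = 21 + 3*Y (T(Y, E) = (21 + 2*Y) + Y = 21 + 3*Y)
T(82, 108 - 49) - 1*(-33608) = (21 + 3*82) - 1*(-33608) = (21 + 246) + 33608 = 267 + 33608 = 33875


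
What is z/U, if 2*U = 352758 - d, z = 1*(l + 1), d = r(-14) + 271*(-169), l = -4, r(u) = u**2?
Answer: -2/132787 ≈ -1.5062e-5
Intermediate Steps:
d = -45603 (d = (-14)**2 + 271*(-169) = 196 - 45799 = -45603)
z = -3 (z = 1*(-4 + 1) = 1*(-3) = -3)
U = 398361/2 (U = (352758 - 1*(-45603))/2 = (352758 + 45603)/2 = (1/2)*398361 = 398361/2 ≈ 1.9918e+5)
z/U = -3/(398361/2) = (2/398361)*(-3) = -2/132787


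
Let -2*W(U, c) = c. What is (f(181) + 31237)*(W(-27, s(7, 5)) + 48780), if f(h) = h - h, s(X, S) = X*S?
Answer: 3046388425/2 ≈ 1.5232e+9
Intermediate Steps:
s(X, S) = S*X
W(U, c) = -c/2
f(h) = 0
(f(181) + 31237)*(W(-27, s(7, 5)) + 48780) = (0 + 31237)*(-5*7/2 + 48780) = 31237*(-1/2*35 + 48780) = 31237*(-35/2 + 48780) = 31237*(97525/2) = 3046388425/2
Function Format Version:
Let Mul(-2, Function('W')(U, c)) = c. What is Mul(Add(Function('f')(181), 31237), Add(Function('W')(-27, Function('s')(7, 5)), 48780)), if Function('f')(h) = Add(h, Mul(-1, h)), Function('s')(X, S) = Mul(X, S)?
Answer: Rational(3046388425, 2) ≈ 1.5232e+9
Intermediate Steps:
Function('s')(X, S) = Mul(S, X)
Function('W')(U, c) = Mul(Rational(-1, 2), c)
Function('f')(h) = 0
Mul(Add(Function('f')(181), 31237), Add(Function('W')(-27, Function('s')(7, 5)), 48780)) = Mul(Add(0, 31237), Add(Mul(Rational(-1, 2), Mul(5, 7)), 48780)) = Mul(31237, Add(Mul(Rational(-1, 2), 35), 48780)) = Mul(31237, Add(Rational(-35, 2), 48780)) = Mul(31237, Rational(97525, 2)) = Rational(3046388425, 2)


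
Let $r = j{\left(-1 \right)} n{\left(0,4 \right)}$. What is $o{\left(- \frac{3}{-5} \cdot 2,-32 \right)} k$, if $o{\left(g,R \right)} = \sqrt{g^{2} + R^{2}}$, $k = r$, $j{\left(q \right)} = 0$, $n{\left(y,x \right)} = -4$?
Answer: $0$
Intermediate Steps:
$r = 0$ ($r = 0 \left(-4\right) = 0$)
$k = 0$
$o{\left(g,R \right)} = \sqrt{R^{2} + g^{2}}$
$o{\left(- \frac{3}{-5} \cdot 2,-32 \right)} k = \sqrt{\left(-32\right)^{2} + \left(- \frac{3}{-5} \cdot 2\right)^{2}} \cdot 0 = \sqrt{1024 + \left(\left(-3\right) \left(- \frac{1}{5}\right) 2\right)^{2}} \cdot 0 = \sqrt{1024 + \left(\frac{3}{5} \cdot 2\right)^{2}} \cdot 0 = \sqrt{1024 + \left(\frac{6}{5}\right)^{2}} \cdot 0 = \sqrt{1024 + \frac{36}{25}} \cdot 0 = \sqrt{\frac{25636}{25}} \cdot 0 = \frac{2 \sqrt{6409}}{5} \cdot 0 = 0$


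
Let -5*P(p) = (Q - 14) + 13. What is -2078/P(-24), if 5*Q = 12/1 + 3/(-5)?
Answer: 129875/16 ≈ 8117.2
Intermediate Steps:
Q = 57/25 (Q = (12/1 + 3/(-5))/5 = (12*1 + 3*(-⅕))/5 = (12 - ⅗)/5 = (⅕)*(57/5) = 57/25 ≈ 2.2800)
P(p) = -32/125 (P(p) = -((57/25 - 14) + 13)/5 = -(-293/25 + 13)/5 = -⅕*32/25 = -32/125)
-2078/P(-24) = -2078/(-32/125) = -2078*(-125/32) = 129875/16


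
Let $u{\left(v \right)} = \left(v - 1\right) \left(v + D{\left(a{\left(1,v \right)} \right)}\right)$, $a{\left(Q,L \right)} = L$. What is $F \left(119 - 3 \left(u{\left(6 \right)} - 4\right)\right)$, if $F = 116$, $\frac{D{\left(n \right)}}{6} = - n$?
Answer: $67396$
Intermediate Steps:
$D{\left(n \right)} = - 6 n$ ($D{\left(n \right)} = 6 \left(- n\right) = - 6 n$)
$u{\left(v \right)} = - 5 v \left(-1 + v\right)$ ($u{\left(v \right)} = \left(v - 1\right) \left(v - 6 v\right) = \left(-1 + v\right) \left(- 5 v\right) = - 5 v \left(-1 + v\right)$)
$F \left(119 - 3 \left(u{\left(6 \right)} - 4\right)\right) = 116 \left(119 - 3 \left(5 \cdot 6 \left(1 - 6\right) - 4\right)\right) = 116 \left(119 - 3 \left(5 \cdot 6 \left(-5\right) - 4\right)\right) = 116 \left(119 - 3 \left(-150 - 4\right)\right) = 116 \left(119 - -462\right) = 116 \left(119 + 462\right) = 116 \cdot 581 = 67396$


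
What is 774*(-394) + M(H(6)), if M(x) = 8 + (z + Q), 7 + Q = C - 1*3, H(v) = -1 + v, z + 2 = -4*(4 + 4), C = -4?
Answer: -304996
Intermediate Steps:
z = -34 (z = -2 - 4*(4 + 4) = -2 - 4*8 = -2 - 32 = -34)
Q = -14 (Q = -7 + (-4 - 1*3) = -7 + (-4 - 3) = -7 - 7 = -14)
M(x) = -40 (M(x) = 8 + (-34 - 14) = 8 - 48 = -40)
774*(-394) + M(H(6)) = 774*(-394) - 40 = -304956 - 40 = -304996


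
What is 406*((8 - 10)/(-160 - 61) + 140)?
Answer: 12562452/221 ≈ 56844.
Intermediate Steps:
406*((8 - 10)/(-160 - 61) + 140) = 406*(-2/(-221) + 140) = 406*(-2*(-1/221) + 140) = 406*(2/221 + 140) = 406*(30942/221) = 12562452/221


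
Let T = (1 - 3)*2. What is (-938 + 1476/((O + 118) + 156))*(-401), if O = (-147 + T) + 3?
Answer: 2600084/7 ≈ 3.7144e+5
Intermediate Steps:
T = -4 (T = -2*2 = -4)
O = -148 (O = (-147 - 4) + 3 = -151 + 3 = -148)
(-938 + 1476/((O + 118) + 156))*(-401) = (-938 + 1476/((-148 + 118) + 156))*(-401) = (-938 + 1476/(-30 + 156))*(-401) = (-938 + 1476/126)*(-401) = (-938 + 1476*(1/126))*(-401) = (-938 + 82/7)*(-401) = -6484/7*(-401) = 2600084/7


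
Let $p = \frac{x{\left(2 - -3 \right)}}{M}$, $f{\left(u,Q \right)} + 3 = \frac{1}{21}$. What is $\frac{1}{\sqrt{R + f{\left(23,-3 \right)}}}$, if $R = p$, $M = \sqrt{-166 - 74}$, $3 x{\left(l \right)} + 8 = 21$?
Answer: $\frac{6 \sqrt{35}}{\sqrt{-3720 - 91 i \sqrt{15}}} \approx 0.027416 + 0.58004 i$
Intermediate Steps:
$x{\left(l \right)} = \frac{13}{3}$ ($x{\left(l \right)} = - \frac{8}{3} + \frac{1}{3} \cdot 21 = - \frac{8}{3} + 7 = \frac{13}{3}$)
$M = 4 i \sqrt{15}$ ($M = \sqrt{-240} = 4 i \sqrt{15} \approx 15.492 i$)
$f{\left(u,Q \right)} = - \frac{62}{21}$ ($f{\left(u,Q \right)} = -3 + \frac{1}{21} = - \frac{62}{21}$)
$p = - \frac{13 i \sqrt{15}}{180}$ ($p = \frac{13}{3 \cdot 4 i \sqrt{15}} = \frac{13 \left(- \frac{i \sqrt{15}}{60}\right)}{3} = - \frac{13 i \sqrt{15}}{180} \approx - 0.27972 i$)
$R = - \frac{13 i \sqrt{15}}{180} \approx - 0.27972 i$
$\frac{1}{\sqrt{R + f{\left(23,-3 \right)}}} = \frac{1}{\sqrt{- \frac{13 i \sqrt{15}}{180} - \frac{62}{21}}} = \frac{1}{\sqrt{- \frac{62}{21} - \frac{13 i \sqrt{15}}{180}}}$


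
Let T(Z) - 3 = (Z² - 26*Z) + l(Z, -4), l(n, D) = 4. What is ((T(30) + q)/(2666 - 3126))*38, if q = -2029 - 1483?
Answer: 12863/46 ≈ 279.63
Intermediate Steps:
q = -3512
T(Z) = 7 + Z² - 26*Z (T(Z) = 3 + ((Z² - 26*Z) + 4) = 3 + (4 + Z² - 26*Z) = 7 + Z² - 26*Z)
((T(30) + q)/(2666 - 3126))*38 = (((7 + 30² - 26*30) - 3512)/(2666 - 3126))*38 = (((7 + 900 - 780) - 3512)/(-460))*38 = ((127 - 3512)*(-1/460))*38 = -3385*(-1/460)*38 = (677/92)*38 = 12863/46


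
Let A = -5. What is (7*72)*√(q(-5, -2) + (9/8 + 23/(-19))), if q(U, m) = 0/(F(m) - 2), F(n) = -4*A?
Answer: 126*I*√494/19 ≈ 147.39*I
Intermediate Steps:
F(n) = 20 (F(n) = -4*(-5) = 20)
q(U, m) = 0 (q(U, m) = 0/(20 - 2) = 0/18 = 0*(1/18) = 0)
(7*72)*√(q(-5, -2) + (9/8 + 23/(-19))) = (7*72)*√(0 + (9/8 + 23/(-19))) = 504*√(0 + (9*(⅛) + 23*(-1/19))) = 504*√(0 + (9/8 - 23/19)) = 504*√(0 - 13/152) = 504*√(-13/152) = 504*(I*√494/76) = 126*I*√494/19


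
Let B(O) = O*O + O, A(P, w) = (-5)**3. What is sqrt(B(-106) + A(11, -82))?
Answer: sqrt(11005) ≈ 104.90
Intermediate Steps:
A(P, w) = -125
B(O) = O + O**2 (B(O) = O**2 + O = O + O**2)
sqrt(B(-106) + A(11, -82)) = sqrt(-106*(1 - 106) - 125) = sqrt(-106*(-105) - 125) = sqrt(11130 - 125) = sqrt(11005)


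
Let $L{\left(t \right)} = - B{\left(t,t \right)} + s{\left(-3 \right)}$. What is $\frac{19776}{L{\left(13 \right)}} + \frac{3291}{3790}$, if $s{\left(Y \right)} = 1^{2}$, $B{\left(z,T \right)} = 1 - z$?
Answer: $\frac{74993823}{49270} \approx 1522.1$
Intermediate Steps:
$s{\left(Y \right)} = 1$
$L{\left(t \right)} = t$ ($L{\left(t \right)} = - (1 - t) + 1 = \left(-1 + t\right) + 1 = t$)
$\frac{19776}{L{\left(13 \right)}} + \frac{3291}{3790} = \frac{19776}{13} + \frac{3291}{3790} = \frac{74993823}{49270}$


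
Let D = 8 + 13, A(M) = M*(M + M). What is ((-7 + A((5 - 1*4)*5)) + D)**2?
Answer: 4096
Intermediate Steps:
A(M) = 2*M**2 (A(M) = M*(2*M) = 2*M**2)
D = 21
((-7 + A((5 - 1*4)*5)) + D)**2 = ((-7 + 2*((5 - 1*4)*5)**2) + 21)**2 = ((-7 + 2*((5 - 4)*5)**2) + 21)**2 = ((-7 + 2*(1*5)**2) + 21)**2 = ((-7 + 2*5**2) + 21)**2 = ((-7 + 2*25) + 21)**2 = ((-7 + 50) + 21)**2 = (43 + 21)**2 = 64**2 = 4096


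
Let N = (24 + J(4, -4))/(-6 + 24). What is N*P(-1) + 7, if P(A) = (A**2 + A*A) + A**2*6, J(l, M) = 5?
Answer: 179/9 ≈ 19.889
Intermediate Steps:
P(A) = 8*A**2 (P(A) = (A**2 + A**2) + 6*A**2 = 2*A**2 + 6*A**2 = 8*A**2)
N = 29/18 (N = (24 + 5)/(-6 + 24) = 29/18 ≈ 1.6111)
N*P(-1) + 7 = 29*(8*(-1)**2)/18 + 7 = 29*(8*1)/18 + 7 = (29/18)*8 + 7 = 116/9 + 7 = 179/9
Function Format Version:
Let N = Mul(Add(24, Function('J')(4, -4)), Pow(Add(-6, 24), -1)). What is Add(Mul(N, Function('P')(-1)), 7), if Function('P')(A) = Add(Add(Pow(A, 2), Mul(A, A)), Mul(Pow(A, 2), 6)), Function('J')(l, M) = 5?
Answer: Rational(179, 9) ≈ 19.889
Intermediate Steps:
Function('P')(A) = Mul(8, Pow(A, 2)) (Function('P')(A) = Add(Add(Pow(A, 2), Pow(A, 2)), Mul(6, Pow(A, 2))) = Add(Mul(2, Pow(A, 2)), Mul(6, Pow(A, 2))) = Mul(8, Pow(A, 2)))
N = Rational(29, 18) (N = Mul(Add(24, 5), Pow(Add(-6, 24), -1)) = Mul(29, Pow(18, -1)) = Mul(29, Rational(1, 18)) = Rational(29, 18) ≈ 1.6111)
Add(Mul(N, Function('P')(-1)), 7) = Add(Mul(Rational(29, 18), Mul(8, Pow(-1, 2))), 7) = Add(Mul(Rational(29, 18), Mul(8, 1)), 7) = Add(Mul(Rational(29, 18), 8), 7) = Add(Rational(116, 9), 7) = Rational(179, 9)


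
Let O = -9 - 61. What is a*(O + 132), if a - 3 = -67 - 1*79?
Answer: -8866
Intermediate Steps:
O = -70
a = -143 (a = 3 + (-67 - 1*79) = 3 + (-67 - 79) = 3 - 146 = -143)
a*(O + 132) = -143*(-70 + 132) = -143*62 = -8866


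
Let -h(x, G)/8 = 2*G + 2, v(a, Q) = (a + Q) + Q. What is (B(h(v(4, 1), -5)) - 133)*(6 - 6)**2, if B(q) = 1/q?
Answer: 0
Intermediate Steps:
v(a, Q) = a + 2*Q (v(a, Q) = (Q + a) + Q = a + 2*Q)
h(x, G) = -16 - 16*G (h(x, G) = -8*(2*G + 2) = -8*(2 + 2*G) = -16 - 16*G)
(B(h(v(4, 1), -5)) - 133)*(6 - 6)**2 = (1/(-16 - 16*(-5)) - 133)*(6 - 6)**2 = (1/(-16 + 80) - 133)*0**2 = (1/64 - 133)*0 = -8511/64*0 = 0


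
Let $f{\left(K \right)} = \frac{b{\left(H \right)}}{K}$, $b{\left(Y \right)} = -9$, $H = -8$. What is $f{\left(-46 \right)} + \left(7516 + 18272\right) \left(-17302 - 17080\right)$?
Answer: $- \frac{40785578727}{46} \approx -8.8664 \cdot 10^{8}$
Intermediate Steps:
$f{\left(K \right)} = - \frac{9}{K}$
$f{\left(-46 \right)} + \left(7516 + 18272\right) \left(-17302 - 17080\right) = - \frac{9}{-46} + \left(7516 + 18272\right) \left(-17302 - 17080\right) = \left(-9\right) \left(- \frac{1}{46}\right) + 25788 \left(-34382\right) = \frac{9}{46} - 886643016 = - \frac{40785578727}{46}$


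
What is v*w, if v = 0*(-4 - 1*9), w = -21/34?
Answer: 0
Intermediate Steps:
w = -21/34 (w = -21*1/34 = -21/34 ≈ -0.61765)
v = 0 (v = 0*(-4 - 9) = 0*(-13) = 0)
v*w = 0*(-21/34) = 0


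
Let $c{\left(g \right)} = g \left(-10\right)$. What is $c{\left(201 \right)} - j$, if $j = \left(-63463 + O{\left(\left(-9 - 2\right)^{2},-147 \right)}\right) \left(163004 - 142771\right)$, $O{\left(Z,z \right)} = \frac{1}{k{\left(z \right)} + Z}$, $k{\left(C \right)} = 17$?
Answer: $\frac{177198171689}{138} \approx 1.284 \cdot 10^{9}$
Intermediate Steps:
$O{\left(Z,z \right)} = \frac{1}{17 + Z}$
$c{\left(g \right)} = - 10 g$
$j = - \frac{177198449069}{138}$ ($j = \left(-63463 + \frac{1}{17 + \left(-9 - 2\right)^{2}}\right) \left(163004 - 142771\right) = \left(-63463 + \frac{1}{17 + \left(-11\right)^{2}}\right) 20233 = \left(-63463 + \frac{1}{17 + 121}\right) 20233 = \left(-63463 + \frac{1}{138}\right) 20233 = \left(- \frac{8757893}{138}\right) 20233 = - \frac{177198449069}{138} \approx -1.284 \cdot 10^{9}$)
$c{\left(201 \right)} - j = \left(-10\right) 201 - - \frac{177198449069}{138} = -2010 + \frac{177198449069}{138} = \frac{177198171689}{138}$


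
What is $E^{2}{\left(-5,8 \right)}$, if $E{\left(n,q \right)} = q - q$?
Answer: $0$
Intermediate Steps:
$E{\left(n,q \right)} = 0$
$E^{2}{\left(-5,8 \right)} = 0^{2} = 0$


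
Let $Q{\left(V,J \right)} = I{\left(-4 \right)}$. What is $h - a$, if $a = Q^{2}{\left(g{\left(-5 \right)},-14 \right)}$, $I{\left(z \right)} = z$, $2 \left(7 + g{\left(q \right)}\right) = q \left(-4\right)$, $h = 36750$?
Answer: $36734$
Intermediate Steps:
$g{\left(q \right)} = -7 - 2 q$ ($g{\left(q \right)} = -7 + \frac{q \left(-4\right)}{2} = -7 + \frac{\left(-4\right) q}{2} = -7 - 2 q$)
$Q{\left(V,J \right)} = -4$
$a = 16$ ($a = \left(-4\right)^{2} = 16$)
$h - a = 36750 - 16 = 36734$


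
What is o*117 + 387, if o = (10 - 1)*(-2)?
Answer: -1719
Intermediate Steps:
o = -18 (o = 9*(-2) = -18)
o*117 + 387 = -18*117 + 387 = -2106 + 387 = -1719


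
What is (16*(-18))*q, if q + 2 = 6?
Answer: -1152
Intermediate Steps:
q = 4 (q = -2 + 6 = 4)
(16*(-18))*q = (16*(-18))*4 = -288*4 = -1152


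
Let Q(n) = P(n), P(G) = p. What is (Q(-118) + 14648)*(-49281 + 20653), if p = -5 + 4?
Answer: -419314316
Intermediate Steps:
p = -1
P(G) = -1
Q(n) = -1
(Q(-118) + 14648)*(-49281 + 20653) = (-1 + 14648)*(-49281 + 20653) = 14647*(-28628) = -419314316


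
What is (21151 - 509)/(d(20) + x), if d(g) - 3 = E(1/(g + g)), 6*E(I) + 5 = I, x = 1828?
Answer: 4954080/439241 ≈ 11.279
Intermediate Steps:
E(I) = -5/6 + I/6
d(g) = 13/6 + 1/(12*g) (d(g) = 3 + (-5/6 + 1/(6*(g + g))) = 3 + (-5/6 + 1/(6*((2*g)))) = 3 + (-5/6 + (1/(2*g))/6) = 3 + (-5/6 + 1/(12*g)) = 13/6 + 1/(12*g))
(21151 - 509)/(d(20) + x) = (21151 - 509)/((1/12)*(1 + 26*20)/20 + 1828) = 20642/((1/12)*(1/20)*(1 + 520) + 1828) = 20642/((1/12)*(1/20)*521 + 1828) = 20642/(521/240 + 1828) = 20642/(439241/240) = 20642*(240/439241) = 4954080/439241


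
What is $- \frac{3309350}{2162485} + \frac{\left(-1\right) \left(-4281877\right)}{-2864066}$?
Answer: $- \frac{3747538320289}{1238699952802} \approx -3.0254$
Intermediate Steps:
$- \frac{3309350}{2162485} + \frac{\left(-1\right) \left(-4281877\right)}{-2864066} = \left(-3309350\right) \frac{1}{2162485} + 4281877 \left(- \frac{1}{2864066}\right) = - \frac{661870}{432497} - \frac{4281877}{2864066} = - \frac{3747538320289}{1238699952802}$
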